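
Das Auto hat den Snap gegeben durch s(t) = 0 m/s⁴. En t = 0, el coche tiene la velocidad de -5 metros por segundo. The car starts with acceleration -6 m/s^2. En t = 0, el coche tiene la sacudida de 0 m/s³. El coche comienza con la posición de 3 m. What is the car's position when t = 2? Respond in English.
To find the answer, we compute 4 antiderivatives of s(t) = 0. Taking ∫s(t)dt and applying j(0) = 0, we find j(t) = 0. Integrating jerk and using the initial condition a(0) = -6, we get a(t) = -6. The integral of acceleration, with v(0) = -5, gives velocity: v(t) = -6·t - 5. Finding the antiderivative of v(t) and using x(0) = 3: x(t) = -3·t^2 - 5·t + 3. From the given position equation x(t) = -3·t^2 - 5·t + 3, we substitute t = 2 to get x = -19.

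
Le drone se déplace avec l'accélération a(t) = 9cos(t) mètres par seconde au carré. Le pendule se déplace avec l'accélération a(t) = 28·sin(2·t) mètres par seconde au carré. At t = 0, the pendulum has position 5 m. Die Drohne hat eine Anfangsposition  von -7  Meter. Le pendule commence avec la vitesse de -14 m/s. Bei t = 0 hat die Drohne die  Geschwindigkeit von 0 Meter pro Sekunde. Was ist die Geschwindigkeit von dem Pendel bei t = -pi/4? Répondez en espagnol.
Para resolver esto, necesitamos tomar 1 antiderivada de nuestra ecuación de la aceleración a(t) = 28·sin(2·t). Integrando la aceleración y usando la condición inicial v(0) = -14, obtenemos v(t) = -14·cos(2·t). De la ecuación de la velocidad v(t) = -14·cos(2·t), sustituimos t = -pi/4 para obtener v = 0.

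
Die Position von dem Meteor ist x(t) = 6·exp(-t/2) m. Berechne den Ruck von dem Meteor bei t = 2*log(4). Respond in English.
We must differentiate our position equation x(t) = 6·exp(-t/2) 3 times. The derivative of position gives velocity: v(t) = -3·exp(-t/2). The derivative of velocity gives acceleration: a(t) = 3·exp(-t/2)/2. The derivative of acceleration gives jerk: j(t) = -3·exp(-t/2)/4. We have jerk j(t) = -3·exp(-t/2)/4. Substituting t = 2*log(4): j(2*log(4)) = -3/16.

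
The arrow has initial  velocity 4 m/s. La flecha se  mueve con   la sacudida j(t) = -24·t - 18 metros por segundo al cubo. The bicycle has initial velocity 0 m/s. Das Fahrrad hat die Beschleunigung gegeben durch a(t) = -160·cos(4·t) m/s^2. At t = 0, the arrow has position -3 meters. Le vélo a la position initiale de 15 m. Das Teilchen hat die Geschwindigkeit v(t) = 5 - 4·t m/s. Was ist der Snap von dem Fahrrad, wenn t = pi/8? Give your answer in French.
Pour résoudre ceci, nous devons prendre 2 dérivées de notre équation de l'accélération a(t) = -160·cos(4·t). En dérivant l'accélération, nous obtenons le jerk: j(t) = 640·sin(4·t). En dérivant le jerk, nous obtenons le snap: s(t) = 2560·cos(4·t). Nous avons le snap s(t) = 2560·cos(4·t). En substituant t = pi/8: s(pi/8) = 0.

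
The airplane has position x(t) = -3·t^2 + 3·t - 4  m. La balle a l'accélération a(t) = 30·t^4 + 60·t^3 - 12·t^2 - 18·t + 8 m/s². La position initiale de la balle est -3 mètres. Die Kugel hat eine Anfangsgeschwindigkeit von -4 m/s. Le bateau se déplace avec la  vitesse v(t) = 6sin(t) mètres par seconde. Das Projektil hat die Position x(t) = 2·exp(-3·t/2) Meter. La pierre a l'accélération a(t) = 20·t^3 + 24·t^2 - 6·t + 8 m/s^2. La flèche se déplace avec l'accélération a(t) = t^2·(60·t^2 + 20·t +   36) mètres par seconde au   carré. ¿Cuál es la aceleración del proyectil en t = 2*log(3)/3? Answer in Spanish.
Debemos derivar nuestra ecuación de la posición x(t) = 2·exp(-3·t/2) 2 veces. Tomando d/dt de x(t), encontramos v(t) = -3·exp(-3·t/2). La derivada de la velocidad da la aceleración: a(t) = 9·exp(-3·t/2)/2. Tenemos la aceleración a(t) = 9·exp(-3·t/2)/2. Sustituyendo t = 2*log(3)/3: a(2*log(3)/3) = 3/2.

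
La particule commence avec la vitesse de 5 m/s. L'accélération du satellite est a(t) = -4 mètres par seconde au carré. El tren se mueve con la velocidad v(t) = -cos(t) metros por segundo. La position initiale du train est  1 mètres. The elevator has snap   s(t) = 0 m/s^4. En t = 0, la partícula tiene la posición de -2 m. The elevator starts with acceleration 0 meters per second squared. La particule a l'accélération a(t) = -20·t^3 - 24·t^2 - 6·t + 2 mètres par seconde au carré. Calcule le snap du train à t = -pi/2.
Pour résoudre ceci, nous devons prendre 3 dérivées de notre équation de la vitesse v(t) = -cos(t). En dérivant la vitesse, nous obtenons l'accélération: a(t) = sin(t). En prenant d/dt de a(t), nous trouvons j(t) = cos(t). En dérivant le jerk, nous obtenons le snap: s(t) = -sin(t). De l'équation du snap s(t) = -sin(t), nous substituons t = -pi/2 pour obtenir s = 1.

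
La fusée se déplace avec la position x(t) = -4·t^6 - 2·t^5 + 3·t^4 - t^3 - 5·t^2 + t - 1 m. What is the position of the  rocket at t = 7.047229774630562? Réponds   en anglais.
From the given position equation x(t) = -4·t^6 - 2·t^5 + 3·t^4 - t^3 - 5·t^2 + t - 1, we substitute t = 7.047229774630562 to get x = -517927.511399559.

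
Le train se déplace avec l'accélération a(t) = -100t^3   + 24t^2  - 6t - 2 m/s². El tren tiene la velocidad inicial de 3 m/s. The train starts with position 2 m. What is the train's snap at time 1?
To solve this, we need to take 2 derivatives of our acceleration equation a(t) = -100·t^3 + 24·t^2 - 6·t - 2. The derivative of acceleration gives jerk: j(t) = -300·t^2 + 48·t - 6. Taking d/dt of j(t), we find s(t) = 48 - 600·t. Using s(t) = 48 - 600·t and substituting t = 1, we find s = -552.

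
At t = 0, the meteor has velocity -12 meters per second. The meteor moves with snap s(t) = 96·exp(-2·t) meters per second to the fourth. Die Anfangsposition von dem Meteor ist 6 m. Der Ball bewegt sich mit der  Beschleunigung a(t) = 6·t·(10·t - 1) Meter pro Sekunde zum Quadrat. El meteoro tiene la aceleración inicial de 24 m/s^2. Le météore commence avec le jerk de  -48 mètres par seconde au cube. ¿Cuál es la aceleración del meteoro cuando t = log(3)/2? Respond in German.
Wir müssen unsere Gleichung für den Snap s(t) = 96·exp(-2·t) 2-mal integrieren. Mit ∫s(t)dt und Anwendung von j(0) = -48, finden wir j(t) = -48·exp(-2·t). Das Integral von dem Ruck ist die Beschleunigung. Mit a(0) = 24 erhalten wir a(t) = 24·exp(-2·t). Mit a(t) = 24·exp(-2·t) und Einsetzen von t = log(3)/2, finden wir a = 8.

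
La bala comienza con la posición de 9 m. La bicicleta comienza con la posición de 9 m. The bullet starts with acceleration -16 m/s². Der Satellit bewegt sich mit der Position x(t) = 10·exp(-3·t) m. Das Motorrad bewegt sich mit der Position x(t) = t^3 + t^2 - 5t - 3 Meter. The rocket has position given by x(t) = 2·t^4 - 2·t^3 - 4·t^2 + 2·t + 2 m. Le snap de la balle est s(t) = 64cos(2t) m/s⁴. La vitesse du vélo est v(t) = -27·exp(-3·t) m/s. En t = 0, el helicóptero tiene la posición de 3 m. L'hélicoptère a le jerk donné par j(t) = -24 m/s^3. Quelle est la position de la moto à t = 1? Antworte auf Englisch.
We have position x(t) = t^3 + t^2 - 5·t - 3. Substituting t = 1: x(1) = -6.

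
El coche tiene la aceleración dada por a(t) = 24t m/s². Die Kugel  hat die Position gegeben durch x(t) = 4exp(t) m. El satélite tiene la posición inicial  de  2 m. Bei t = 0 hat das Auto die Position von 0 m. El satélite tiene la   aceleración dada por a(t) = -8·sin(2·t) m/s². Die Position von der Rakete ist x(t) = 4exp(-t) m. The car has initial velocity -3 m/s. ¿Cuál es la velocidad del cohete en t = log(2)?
Para resolver esto, necesitamos tomar 1 derivada de nuestra ecuación de la posición x(t) = 4·exp(-t). Tomando d/dt de x(t), encontramos v(t) = -4·exp(-t). Usando v(t) = -4·exp(-t) y sustituyendo t = log(2), encontramos v = -2.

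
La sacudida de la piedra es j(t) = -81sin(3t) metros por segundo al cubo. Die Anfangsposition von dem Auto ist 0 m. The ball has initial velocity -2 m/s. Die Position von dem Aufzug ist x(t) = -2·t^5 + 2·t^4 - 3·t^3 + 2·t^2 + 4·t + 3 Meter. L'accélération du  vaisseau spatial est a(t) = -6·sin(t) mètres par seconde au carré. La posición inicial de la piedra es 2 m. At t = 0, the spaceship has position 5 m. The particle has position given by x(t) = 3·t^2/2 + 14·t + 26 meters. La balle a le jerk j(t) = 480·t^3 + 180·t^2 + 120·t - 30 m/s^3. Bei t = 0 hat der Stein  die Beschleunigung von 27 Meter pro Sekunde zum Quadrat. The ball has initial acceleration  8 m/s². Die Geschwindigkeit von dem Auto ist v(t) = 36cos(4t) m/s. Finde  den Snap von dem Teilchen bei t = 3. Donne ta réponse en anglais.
To solve this, we need to take 4 derivatives of our position equation x(t) = 3·t^2/2 + 14·t + 26. The derivative of position gives velocity: v(t) = 3·t + 14. Taking d/dt of v(t), we find a(t) = 3. Taking d/dt of a(t), we find j(t) = 0. Taking d/dt of j(t), we find s(t) = 0. From the given snap equation s(t) = 0, we substitute t = 3 to get s = 0.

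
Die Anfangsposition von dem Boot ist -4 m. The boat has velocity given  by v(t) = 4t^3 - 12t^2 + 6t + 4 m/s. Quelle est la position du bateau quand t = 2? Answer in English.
Starting from velocity v(t) = 4·t^3 - 12·t^2 + 6·t + 4, we take 1 integral. The integral of velocity is position. Using x(0) = -4, we get x(t) = t^4 - 4·t^3 + 3·t^2 + 4·t - 4. From the given position equation x(t) = t^4 - 4·t^3 + 3·t^2 + 4·t - 4, we substitute t = 2 to get x = 0.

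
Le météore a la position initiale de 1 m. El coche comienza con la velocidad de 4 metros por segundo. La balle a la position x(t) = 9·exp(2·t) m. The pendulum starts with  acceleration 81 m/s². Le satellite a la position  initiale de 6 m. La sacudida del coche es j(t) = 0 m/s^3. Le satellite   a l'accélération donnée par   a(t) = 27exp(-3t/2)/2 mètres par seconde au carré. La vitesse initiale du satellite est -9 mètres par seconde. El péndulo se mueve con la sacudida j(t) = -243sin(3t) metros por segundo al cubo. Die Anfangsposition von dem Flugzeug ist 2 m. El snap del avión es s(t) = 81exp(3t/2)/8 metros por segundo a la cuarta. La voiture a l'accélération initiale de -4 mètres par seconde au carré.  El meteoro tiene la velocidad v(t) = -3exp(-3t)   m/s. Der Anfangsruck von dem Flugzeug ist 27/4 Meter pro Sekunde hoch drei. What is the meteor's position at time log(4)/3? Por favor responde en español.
Para resolver esto, necesitamos tomar 1 integral de nuestra ecuación de la velocidad v(t) = -3·exp(-3·t). Tomando ∫v(t)dt y aplicando x(0) = 1, encontramos x(t) = exp(-3·t). Tenemos la posición x(t) = exp(-3·t). Sustituyendo t = log(4)/3: x(log(4)/3) = 1/4.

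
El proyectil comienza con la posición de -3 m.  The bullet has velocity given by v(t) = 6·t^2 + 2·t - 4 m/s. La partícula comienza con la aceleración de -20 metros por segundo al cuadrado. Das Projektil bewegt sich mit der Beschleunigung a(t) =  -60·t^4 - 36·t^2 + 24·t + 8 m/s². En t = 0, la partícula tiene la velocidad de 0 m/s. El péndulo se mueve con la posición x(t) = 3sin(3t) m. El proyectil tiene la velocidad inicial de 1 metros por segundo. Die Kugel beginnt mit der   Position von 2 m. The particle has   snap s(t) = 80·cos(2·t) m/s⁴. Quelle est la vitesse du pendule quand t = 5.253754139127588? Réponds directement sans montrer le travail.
La réponse est -8.98721942902961.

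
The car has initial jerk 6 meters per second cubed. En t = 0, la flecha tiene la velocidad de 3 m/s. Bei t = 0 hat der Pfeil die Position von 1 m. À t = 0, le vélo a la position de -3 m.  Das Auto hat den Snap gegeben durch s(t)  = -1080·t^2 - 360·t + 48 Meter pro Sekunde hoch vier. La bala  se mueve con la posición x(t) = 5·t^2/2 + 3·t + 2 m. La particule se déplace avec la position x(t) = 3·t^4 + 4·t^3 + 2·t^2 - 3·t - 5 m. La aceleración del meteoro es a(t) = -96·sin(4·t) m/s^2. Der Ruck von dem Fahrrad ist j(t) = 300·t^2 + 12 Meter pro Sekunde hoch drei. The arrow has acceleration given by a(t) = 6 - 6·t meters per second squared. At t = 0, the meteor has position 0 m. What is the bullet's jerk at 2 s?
To solve this, we need to take 3 derivatives of our position equation x(t) = 5·t^2/2 + 3·t + 2. The derivative of position gives velocity: v(t) = 5·t + 3. The derivative of velocity gives acceleration: a(t) = 5. Taking d/dt of a(t), we find j(t) = 0. We have jerk j(t) = 0. Substituting t = 2: j(2) = 0.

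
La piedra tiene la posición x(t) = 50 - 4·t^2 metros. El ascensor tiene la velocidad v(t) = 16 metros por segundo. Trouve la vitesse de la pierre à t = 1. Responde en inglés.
Starting from position x(t) = 50 - 4·t^2, we take 1 derivative. The derivative of position gives velocity: v(t) = -8·t. We have velocity v(t) = -8·t. Substituting t = 1: v(1) = -8.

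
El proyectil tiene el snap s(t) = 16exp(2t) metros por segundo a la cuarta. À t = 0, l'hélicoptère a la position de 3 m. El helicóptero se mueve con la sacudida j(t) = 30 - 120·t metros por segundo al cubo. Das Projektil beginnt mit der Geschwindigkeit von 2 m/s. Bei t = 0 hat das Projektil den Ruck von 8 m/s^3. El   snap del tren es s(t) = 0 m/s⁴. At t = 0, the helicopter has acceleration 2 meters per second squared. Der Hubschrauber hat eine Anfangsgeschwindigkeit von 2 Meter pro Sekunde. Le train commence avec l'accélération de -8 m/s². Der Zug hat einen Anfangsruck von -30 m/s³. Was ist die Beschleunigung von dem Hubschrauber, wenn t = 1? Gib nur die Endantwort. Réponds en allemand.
a(1) = -28.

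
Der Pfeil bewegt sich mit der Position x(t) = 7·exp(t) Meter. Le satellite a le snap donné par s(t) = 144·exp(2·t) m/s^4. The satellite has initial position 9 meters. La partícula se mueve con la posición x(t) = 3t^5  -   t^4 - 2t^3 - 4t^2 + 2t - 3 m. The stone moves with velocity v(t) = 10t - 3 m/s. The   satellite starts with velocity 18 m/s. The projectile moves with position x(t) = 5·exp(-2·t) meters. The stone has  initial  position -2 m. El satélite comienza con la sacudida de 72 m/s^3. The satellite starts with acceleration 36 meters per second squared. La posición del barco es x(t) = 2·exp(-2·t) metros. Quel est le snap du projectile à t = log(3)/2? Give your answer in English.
To solve this, we need to take 4 derivatives of our position equation x(t) = 5·exp(-2·t). The derivative of position gives velocity: v(t) = -10·exp(-2·t). Differentiating velocity, we get acceleration: a(t) = 20·exp(-2·t). Differentiating acceleration, we get jerk: j(t) = -40·exp(-2·t). The derivative of jerk gives snap: s(t) = 80·exp(-2·t). We have snap s(t) = 80·exp(-2·t). Substituting t = log(3)/2: s(log(3)/2) = 80/3.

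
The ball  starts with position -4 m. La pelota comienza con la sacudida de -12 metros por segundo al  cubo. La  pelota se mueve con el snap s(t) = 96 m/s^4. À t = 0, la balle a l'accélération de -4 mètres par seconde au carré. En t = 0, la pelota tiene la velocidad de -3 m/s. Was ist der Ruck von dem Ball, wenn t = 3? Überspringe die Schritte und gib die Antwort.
Der Ruck bei t = 3 ist j = 276.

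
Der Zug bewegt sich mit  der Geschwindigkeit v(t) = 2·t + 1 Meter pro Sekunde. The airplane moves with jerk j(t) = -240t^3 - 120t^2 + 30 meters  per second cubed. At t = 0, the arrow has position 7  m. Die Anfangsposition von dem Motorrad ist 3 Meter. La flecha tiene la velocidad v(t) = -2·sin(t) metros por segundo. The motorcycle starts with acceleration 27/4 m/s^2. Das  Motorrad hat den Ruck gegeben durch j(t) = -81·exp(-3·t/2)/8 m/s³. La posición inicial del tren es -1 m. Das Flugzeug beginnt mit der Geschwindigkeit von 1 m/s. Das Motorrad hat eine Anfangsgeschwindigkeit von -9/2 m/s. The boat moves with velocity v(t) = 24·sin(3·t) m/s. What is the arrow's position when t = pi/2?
We need to integrate our velocity equation v(t) = -2·sin(t) 1 time. Finding the integral of v(t) and using x(0) = 7: x(t) = 2·cos(t) + 5. Using x(t) = 2·cos(t) + 5 and substituting t = pi/2, we find x = 5.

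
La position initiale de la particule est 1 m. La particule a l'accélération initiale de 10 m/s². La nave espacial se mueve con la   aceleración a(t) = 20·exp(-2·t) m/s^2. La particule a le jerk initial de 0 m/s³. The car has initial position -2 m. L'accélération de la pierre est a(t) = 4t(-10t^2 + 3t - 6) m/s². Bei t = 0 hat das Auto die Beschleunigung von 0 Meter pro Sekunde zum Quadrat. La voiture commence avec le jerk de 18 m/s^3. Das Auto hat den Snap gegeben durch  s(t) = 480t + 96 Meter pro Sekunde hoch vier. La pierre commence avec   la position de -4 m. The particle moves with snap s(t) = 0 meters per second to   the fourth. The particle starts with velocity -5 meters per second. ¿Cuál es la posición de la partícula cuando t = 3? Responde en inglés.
We must find the integral of our snap equation s(t) = 0 4 times. Taking ∫s(t)dt and applying j(0) = 0, we find j(t) = 0. Taking ∫j(t)dt and applying a(0) = 10, we find a(t) = 10. The integral of acceleration is velocity. Using v(0) = -5, we get v(t) = 10·t - 5. Integrating velocity and using the initial condition x(0) = 1, we get x(t) = 5·t^2 - 5·t + 1. We have position x(t) = 5·t^2 - 5·t + 1. Substituting t = 3: x(3) = 31.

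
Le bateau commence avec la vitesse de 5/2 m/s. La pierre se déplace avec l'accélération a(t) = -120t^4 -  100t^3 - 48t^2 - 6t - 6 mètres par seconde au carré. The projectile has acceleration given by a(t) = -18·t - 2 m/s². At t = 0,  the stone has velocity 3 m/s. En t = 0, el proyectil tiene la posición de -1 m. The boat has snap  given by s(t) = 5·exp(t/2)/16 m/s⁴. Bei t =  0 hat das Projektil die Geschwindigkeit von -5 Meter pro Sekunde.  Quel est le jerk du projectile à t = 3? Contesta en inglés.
We must differentiate our acceleration equation a(t) = -18·t - 2 1 time. The derivative of acceleration gives jerk: j(t) = -18. Using j(t) = -18 and substituting t = 3, we find j = -18.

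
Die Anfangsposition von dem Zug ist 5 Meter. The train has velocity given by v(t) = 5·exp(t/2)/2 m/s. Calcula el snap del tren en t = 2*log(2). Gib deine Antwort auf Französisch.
Pour résoudre ceci, nous devons prendre 3 dérivées de notre équation de la vitesse v(t) = 5·exp(t/2)/2. La dérivée de la vitesse donne l'accélération: a(t) = 5·exp(t/2)/4. En dérivant l'accélération, nous obtenons le jerk: j(t) = 5·exp(t/2)/8. En dérivant le jerk, nous obtenons le snap: s(t) = 5·exp(t/2)/16. De l'équation du snap s(t) = 5·exp(t/2)/16, nous substituons t = 2*log(2) pour obtenir s = 5/8.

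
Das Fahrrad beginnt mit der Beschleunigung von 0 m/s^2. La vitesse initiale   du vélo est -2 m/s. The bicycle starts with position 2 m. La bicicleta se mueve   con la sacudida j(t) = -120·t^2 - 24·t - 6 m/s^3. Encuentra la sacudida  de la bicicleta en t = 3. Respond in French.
En utilisant j(t) = -120·t^2 - 24·t - 6 et en substituant t = 3, nous trouvons j = -1158.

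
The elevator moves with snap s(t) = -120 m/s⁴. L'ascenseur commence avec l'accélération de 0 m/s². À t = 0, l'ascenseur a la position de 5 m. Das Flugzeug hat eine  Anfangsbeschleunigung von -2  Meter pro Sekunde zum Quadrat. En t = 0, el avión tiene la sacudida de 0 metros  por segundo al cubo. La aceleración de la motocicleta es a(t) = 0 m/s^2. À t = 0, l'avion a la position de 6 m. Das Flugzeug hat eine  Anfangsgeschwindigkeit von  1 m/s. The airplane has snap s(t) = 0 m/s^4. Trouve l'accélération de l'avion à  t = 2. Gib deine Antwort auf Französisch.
Nous devons trouver l'intégrale de notre équation du snap s(t) = 0 2 fois. L'intégrale du snap, avec j(0) = 0, donne le jerk: j(t) = 0. En intégrant le jerk et en utilisant la condition initiale a(0) = -2, nous obtenons a(t) = -2. De l'équation de l'accélération a(t) = -2, nous substituons t = 2 pour obtenir a = -2.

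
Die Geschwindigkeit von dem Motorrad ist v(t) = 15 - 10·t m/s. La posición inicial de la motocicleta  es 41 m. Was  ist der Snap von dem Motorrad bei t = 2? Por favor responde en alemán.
Wir müssen unsere Gleichung für die Geschwindigkeit v(t) = 15 - 10·t 3-mal ableiten. Durch Ableiten von der Geschwindigkeit erhalten wir die Beschleunigung: a(t) = -10. Durch Ableiten von der Beschleunigung erhalten wir den Ruck: j(t) = 0. Mit d/dt von j(t) finden wir s(t) = 0. Aus der Gleichung für den Snap s(t) = 0, setzen wir t = 2 ein und erhalten s = 0.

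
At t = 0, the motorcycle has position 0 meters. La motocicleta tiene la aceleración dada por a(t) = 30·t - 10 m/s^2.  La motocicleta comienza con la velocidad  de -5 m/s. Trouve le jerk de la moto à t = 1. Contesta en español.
Debemos derivar nuestra ecuación de la aceleración a(t) = 30·t - 10 1 vez. La derivada de la aceleración da la sacudida: j(t) = 30. Tenemos la sacudida j(t) = 30. Sustituyendo t = 1: j(1) = 30.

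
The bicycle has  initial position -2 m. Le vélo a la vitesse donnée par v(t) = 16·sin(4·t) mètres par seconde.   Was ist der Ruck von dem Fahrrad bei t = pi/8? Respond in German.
Ausgehend von der Geschwindigkeit v(t) = 16·sin(4·t), nehmen wir 2 Ableitungen. Die Ableitung von der Geschwindigkeit ergibt die Beschleunigung: a(t) = 64·cos(4·t). Die Ableitung von der Beschleunigung ergibt den Ruck: j(t) = -256·sin(4·t). Wir haben den Ruck j(t) = -256·sin(4·t). Durch Einsetzen von t = pi/8: j(pi/8) = -256.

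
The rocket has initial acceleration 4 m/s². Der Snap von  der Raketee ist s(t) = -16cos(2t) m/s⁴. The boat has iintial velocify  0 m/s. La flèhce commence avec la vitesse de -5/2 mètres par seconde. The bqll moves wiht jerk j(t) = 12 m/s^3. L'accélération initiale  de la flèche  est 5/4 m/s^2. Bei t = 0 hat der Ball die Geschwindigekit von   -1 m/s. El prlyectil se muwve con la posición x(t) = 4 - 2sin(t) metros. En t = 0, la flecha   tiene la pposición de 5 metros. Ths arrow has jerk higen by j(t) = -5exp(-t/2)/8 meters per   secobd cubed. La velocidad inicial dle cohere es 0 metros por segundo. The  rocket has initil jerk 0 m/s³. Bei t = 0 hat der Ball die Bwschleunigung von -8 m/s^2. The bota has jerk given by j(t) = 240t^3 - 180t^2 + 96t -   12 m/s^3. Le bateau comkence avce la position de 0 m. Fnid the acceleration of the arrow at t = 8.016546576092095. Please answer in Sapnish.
Debemos encontrar la antiderivada de nuestra ecuación de la sacudida j(t) = -5·exp(-t/2)/8 1 vez. Integrando la sacudida y usando la condición inicial a(0) = 5/4, obtenemos a(t) = 5·exp(-t/2)/4. Tenemos la aceleración a(t) = 5·exp(-t/2)/4. Sustituyendo t = 8.016546576092095: a(8.016546576092095) = 0.0227059167941961.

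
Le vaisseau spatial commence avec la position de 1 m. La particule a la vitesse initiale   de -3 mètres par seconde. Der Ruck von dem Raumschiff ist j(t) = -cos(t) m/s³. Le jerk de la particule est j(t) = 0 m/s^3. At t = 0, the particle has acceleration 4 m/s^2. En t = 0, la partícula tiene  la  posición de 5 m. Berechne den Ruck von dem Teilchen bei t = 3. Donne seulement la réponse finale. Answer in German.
j(3) = 0.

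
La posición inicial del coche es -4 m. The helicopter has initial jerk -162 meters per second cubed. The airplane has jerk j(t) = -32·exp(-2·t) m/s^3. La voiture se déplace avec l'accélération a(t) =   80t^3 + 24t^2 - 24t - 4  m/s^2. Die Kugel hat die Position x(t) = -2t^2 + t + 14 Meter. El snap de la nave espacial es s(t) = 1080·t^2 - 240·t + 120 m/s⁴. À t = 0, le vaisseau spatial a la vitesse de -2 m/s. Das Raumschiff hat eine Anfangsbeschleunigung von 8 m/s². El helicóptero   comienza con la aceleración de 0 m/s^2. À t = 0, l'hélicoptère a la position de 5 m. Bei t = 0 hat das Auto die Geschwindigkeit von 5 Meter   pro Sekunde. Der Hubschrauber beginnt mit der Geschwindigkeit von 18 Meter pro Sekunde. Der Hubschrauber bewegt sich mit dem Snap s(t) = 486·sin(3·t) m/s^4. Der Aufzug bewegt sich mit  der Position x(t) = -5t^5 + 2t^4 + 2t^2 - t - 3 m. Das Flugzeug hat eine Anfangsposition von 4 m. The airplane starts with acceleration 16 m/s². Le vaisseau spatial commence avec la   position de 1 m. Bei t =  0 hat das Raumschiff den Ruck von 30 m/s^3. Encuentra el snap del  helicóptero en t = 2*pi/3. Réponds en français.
En utilisant s(t) = 486·sin(3·t) et en substituant t = 2*pi/3, nous trouvons s = 0.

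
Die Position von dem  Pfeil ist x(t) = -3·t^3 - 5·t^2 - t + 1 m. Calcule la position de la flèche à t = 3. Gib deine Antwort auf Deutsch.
Aus der Gleichung für die Position x(t) = -3·t^3 - 5·t^2 - t + 1, setzen wir t = 3 ein und erhalten x = -128.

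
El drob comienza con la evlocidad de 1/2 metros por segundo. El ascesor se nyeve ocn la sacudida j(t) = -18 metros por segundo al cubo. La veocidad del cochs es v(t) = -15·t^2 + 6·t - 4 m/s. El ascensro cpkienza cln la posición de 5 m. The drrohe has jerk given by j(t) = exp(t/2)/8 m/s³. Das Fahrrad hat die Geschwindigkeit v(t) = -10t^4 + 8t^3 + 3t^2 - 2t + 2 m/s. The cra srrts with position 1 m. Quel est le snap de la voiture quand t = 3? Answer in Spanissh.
Partiendo de la velocidad v(t) = -15·t^2 + 6·t - 4, tomamos 3 derivadas. Derivando la velocidad, obtenemos la aceleración: a(t) = 6 - 30·t. La derivada de la aceleración da la sacudida: j(t) = -30. Tomando d/dt de j(t), encontramos s(t) = 0. Usando s(t) = 0 y sustituyendo t = 3, encontramos s = 0.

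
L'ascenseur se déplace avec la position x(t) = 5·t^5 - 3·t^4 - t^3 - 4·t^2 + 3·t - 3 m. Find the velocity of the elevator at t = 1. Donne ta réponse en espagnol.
Debemos derivar nuestra ecuación de la posición x(t) = 5·t^5 - 3·t^4 - t^3 - 4·t^2 + 3·t - 3 1 vez. Derivando la posición, obtenemos la velocidad: v(t) = 25·t^4 - 12·t^3 - 3·t^2 - 8·t + 3. Usando v(t) = 25·t^4 - 12·t^3 - 3·t^2 - 8·t + 3 y sustituyendo t = 1, encontramos v = 5.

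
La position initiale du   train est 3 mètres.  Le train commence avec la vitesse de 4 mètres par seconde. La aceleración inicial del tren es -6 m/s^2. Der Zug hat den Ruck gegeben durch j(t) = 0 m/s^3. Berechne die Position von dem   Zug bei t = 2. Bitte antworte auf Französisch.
En partant du jerk j(t) = 0, nous prenons 3 intégrales. L'intégrale du jerk est l'accélération. En utilisant a(0) = -6, nous obtenons a(t) = -6. La primitive de l'accélération est la vitesse. En utilisant v(0) = 4, nous obtenons v(t) = 4 - 6·t. En intégrant la vitesse et en utilisant la condition initiale x(0) = 3, nous obtenons x(t) = -3·t^2 + 4·t + 3. Nous avons la position x(t) = -3·t^2 + 4·t + 3. En substituant t = 2: x(2) = -1.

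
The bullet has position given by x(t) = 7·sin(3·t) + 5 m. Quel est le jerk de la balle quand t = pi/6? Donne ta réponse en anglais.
To solve this, we need to take 3 derivatives of our position equation x(t) = 7·sin(3·t) + 5. The derivative of position gives velocity: v(t) = 21·cos(3·t). Differentiating velocity, we get acceleration: a(t) = -63·sin(3·t). The derivative of acceleration gives jerk: j(t) = -189·cos(3·t). We have jerk j(t) = -189·cos(3·t). Substituting t = pi/6: j(pi/6) = 0.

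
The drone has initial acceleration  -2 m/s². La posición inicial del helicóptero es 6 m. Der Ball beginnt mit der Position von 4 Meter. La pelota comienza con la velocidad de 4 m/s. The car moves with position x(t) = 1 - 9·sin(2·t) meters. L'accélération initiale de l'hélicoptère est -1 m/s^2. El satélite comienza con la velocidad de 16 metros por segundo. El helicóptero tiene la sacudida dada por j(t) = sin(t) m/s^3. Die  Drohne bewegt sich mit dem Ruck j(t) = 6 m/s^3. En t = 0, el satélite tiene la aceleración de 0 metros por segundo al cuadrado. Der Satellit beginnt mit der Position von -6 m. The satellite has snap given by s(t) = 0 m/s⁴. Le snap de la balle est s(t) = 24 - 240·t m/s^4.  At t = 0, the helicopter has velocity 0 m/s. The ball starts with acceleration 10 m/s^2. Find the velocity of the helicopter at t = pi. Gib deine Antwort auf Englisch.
Starting from jerk j(t) = sin(t), we take 2 antiderivatives. The integral of jerk is acceleration. Using a(0) = -1, we get a(t) = -cos(t). Finding the antiderivative of a(t) and using v(0) = 0: v(t) = -sin(t). We have velocity v(t) = -sin(t). Substituting t = pi: v(pi) = 0.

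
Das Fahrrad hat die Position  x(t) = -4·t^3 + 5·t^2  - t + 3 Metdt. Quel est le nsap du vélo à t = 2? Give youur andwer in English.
To solve this, we need to take 4 derivatives of our position equation x(t) = -4·t^3 + 5·t^2 - t + 3. The derivative of position gives velocity: v(t) = -12·t^2 + 10·t - 1. Differentiating velocity, we get acceleration: a(t) = 10 - 24·t. Differentiating acceleration, we get jerk: j(t) = -24. Taking d/dt of j(t), we find s(t) = 0. We have snap s(t) = 0. Substituting t = 2: s(2) = 0.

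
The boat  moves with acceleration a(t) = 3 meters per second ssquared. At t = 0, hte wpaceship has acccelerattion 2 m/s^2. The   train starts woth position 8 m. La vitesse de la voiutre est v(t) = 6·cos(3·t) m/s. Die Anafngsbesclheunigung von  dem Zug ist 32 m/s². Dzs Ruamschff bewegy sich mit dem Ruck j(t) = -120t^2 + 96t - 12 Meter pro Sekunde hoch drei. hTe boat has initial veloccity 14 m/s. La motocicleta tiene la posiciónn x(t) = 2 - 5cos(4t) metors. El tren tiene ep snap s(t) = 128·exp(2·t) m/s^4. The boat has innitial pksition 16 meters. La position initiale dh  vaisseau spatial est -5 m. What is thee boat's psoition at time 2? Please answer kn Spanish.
Partiendo de la aceleración a(t) = 3, tomamos 2 integrales. Tomando ∫a(t)dt y aplicando v(0) = 14, encontramos v(t) = 3·t + 14. La antiderivada de la velocidad, con x(0) = 16, da la posición: x(t) = 3·t^2/2 + 14·t + 16. Tenemos la posición x(t) = 3·t^2/2 + 14·t + 16. Sustituyendo t = 2: x(2) = 50.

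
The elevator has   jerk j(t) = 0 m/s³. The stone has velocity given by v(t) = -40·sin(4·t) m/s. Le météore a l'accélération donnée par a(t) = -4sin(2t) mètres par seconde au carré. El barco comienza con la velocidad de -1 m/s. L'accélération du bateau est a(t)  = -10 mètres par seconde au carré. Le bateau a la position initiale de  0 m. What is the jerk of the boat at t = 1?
To solve this, we need to take 1 derivative of our acceleration equation a(t) = -10. Differentiating acceleration, we get jerk: j(t) = 0. We have jerk j(t) = 0. Substituting t = 1: j(1) = 0.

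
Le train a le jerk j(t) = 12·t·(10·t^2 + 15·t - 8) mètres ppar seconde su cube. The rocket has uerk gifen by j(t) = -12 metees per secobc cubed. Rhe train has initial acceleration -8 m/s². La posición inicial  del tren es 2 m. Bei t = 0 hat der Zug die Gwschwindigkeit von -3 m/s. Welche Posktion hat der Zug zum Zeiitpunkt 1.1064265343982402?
Wir müssen unsere Gleichung für den Ruck j(t) = 12·t·(10·t^2 + 15·t - 8) 3-mal integrieren. Das Integral von dem Ruck ist die Beschleunigung. Mit a(0) = -8 erhalten wir a(t) = 30·t^4 + 60·t^3 - 48·t^2 - 8. Die Stammfunktion von der Beschleunigung, mit v(0) = -3, ergibt die Geschwindigkeit: v(t) = 6·t^5 + 15·t^4 - 16·t^3 - 8·t - 3. Durch Integration von der Geschwindigkeit und Verwendung der Anfangsbedingung x(0) = 2, erhalten wir x(t) = t^6 + 3·t^5 - 4·t^4 - 4·t^2 - 3·t + 2. Mit x(t) = t^6 + 3·t^5 - 4·t^4 - 4·t^2 - 3·t + 2 und Einsetzen von t = 1.1064265343982402, finden wir x = -5.40156160175617.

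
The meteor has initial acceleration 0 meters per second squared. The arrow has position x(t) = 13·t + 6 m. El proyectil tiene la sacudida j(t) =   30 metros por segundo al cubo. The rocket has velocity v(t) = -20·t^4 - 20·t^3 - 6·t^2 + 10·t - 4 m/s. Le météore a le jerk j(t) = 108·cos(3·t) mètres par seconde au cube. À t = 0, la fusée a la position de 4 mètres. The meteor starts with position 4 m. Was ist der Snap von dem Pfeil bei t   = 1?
Ausgehend von der Position x(t) = 13·t + 6, nehmen wir 4 Ableitungen. Mit d/dt von x(t) finden wir v(t) = 13. Mit d/dt von v(t) finden wir a(t) = 0. Durch Ableiten von der Beschleunigung erhalten wir den Ruck: j(t) = 0. Durch Ableiten von dem Ruck erhalten wir den Snap: s(t) = 0. Wir haben den Snap s(t) = 0. Durch Einsetzen von t = 1: s(1) = 0.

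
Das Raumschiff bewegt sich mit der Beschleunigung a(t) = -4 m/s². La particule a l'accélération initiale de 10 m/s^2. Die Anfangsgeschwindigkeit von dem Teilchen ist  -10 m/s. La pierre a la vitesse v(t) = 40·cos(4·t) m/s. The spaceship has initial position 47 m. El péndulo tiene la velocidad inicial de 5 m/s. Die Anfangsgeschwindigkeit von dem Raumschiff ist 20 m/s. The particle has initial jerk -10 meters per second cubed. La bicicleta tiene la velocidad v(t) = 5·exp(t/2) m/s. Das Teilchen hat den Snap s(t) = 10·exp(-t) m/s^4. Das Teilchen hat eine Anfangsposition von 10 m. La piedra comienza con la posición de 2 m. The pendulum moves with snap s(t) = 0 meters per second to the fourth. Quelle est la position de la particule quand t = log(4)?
Nous devons intégrer notre équation du snap s(t) = 10·exp(-t) 4 fois. En intégrant le snap et en utilisant la condition initiale j(0) = -10, nous obtenons j(t) = -10·exp(-t). En prenant ∫j(t)dt et en appliquant a(0) = 10, nous trouvons a(t) = 10·exp(-t). En intégrant l'accélération et en utilisant la condition initiale v(0) = -10, nous obtenons v(t) = -10·exp(-t). L'intégrale de la vitesse est la position. En utilisant x(0) = 10, nous obtenons x(t) = 10·exp(-t). En utilisant x(t) = 10·exp(-t) et en substituant t = log(4), nous trouvons x = 5/2.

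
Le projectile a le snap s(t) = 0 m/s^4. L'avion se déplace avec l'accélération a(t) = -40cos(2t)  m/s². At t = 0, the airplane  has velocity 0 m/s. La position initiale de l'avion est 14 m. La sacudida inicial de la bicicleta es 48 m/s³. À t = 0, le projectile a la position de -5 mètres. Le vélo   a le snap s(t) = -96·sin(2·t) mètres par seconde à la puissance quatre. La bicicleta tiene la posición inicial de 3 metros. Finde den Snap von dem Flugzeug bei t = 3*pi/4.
Ausgehend von der Beschleunigung a(t) = -40·cos(2·t), nehmen wir 2 Ableitungen. Durch Ableiten von der Beschleunigung erhalten wir den Ruck: j(t) = 80·sin(2·t). Durch Ableiten von dem Ruck erhalten wir den Snap: s(t) = 160·cos(2·t). Mit s(t) = 160·cos(2·t) und Einsetzen von t = 3*pi/4, finden wir s = 0.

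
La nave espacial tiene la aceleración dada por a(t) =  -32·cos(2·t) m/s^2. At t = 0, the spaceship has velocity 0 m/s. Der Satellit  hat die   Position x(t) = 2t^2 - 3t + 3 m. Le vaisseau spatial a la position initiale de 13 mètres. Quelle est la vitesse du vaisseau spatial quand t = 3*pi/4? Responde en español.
Debemos encontrar la antiderivada de nuestra ecuación de la aceleración a(t) = -32·cos(2·t) 1 vez. Integrando la aceleración y usando la condición inicial v(0) = 0, obtenemos v(t) = -16·sin(2·t). De la ecuación de la velocidad v(t) = -16·sin(2·t), sustituimos t = 3*pi/4 para obtener v = 16.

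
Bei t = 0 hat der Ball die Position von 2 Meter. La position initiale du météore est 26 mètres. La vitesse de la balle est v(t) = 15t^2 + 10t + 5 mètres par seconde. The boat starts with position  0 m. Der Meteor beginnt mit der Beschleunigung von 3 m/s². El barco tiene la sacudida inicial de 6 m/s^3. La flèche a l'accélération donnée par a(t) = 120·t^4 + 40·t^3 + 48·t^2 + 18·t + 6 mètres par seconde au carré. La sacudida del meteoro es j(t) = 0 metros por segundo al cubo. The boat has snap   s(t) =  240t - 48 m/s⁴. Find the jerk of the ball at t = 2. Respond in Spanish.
Para resolver esto, necesitamos tomar 2 derivadas de nuestra ecuación de la velocidad v(t) = 15·t^2 + 10·t + 5. La derivada de la velocidad da la aceleración: a(t) = 30·t + 10. Tomando d/dt de a(t), encontramos j(t) = 30. De la ecuación de la sacudida j(t) = 30, sustituimos t = 2 para obtener j = 30.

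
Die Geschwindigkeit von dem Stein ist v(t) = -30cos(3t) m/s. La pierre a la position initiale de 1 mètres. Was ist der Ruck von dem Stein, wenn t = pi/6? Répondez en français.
Nous devons dériver notre équation de la vitesse v(t) = -30·cos(3·t) 2 fois. La dérivée de la vitesse donne l'accélération: a(t) = 90·sin(3·t). La dérivée de l'accélération donne le jerk: j(t) = 270·cos(3·t). Nous avons le jerk j(t) = 270·cos(3·t). En substituant t = pi/6: j(pi/6) = 0.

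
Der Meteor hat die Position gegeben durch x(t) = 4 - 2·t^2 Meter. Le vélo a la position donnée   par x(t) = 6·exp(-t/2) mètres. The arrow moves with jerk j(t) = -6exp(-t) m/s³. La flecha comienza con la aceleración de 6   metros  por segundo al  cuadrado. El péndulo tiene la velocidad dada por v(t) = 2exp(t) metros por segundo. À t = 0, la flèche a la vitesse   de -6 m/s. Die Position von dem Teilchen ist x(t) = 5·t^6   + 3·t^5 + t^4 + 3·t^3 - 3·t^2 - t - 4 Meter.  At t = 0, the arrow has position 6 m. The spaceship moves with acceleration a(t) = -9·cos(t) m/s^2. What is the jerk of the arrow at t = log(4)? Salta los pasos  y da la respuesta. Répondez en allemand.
Bei t = log(4), j = -3/2.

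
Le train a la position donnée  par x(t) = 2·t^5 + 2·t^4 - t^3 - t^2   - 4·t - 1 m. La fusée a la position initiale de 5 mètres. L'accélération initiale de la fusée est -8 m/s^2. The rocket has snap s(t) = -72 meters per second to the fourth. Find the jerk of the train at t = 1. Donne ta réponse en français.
Nous devons dériver notre équation de la position x(t) = 2·t^5 + 2·t^4 - t^3 - t^2 - 4·t - 1 3 fois. En prenant d/dt de x(t), nous trouvons v(t) = 10·t^4 + 8·t^3 - 3·t^2 - 2·t - 4. La dérivée de la vitesse donne l'accélération: a(t) = 40·t^3 + 24·t^2 - 6·t - 2. En dérivant l'accélération, nous obtenons le jerk: j(t) = 120·t^2 + 48·t - 6. En utilisant j(t) = 120·t^2 + 48·t - 6 et en substituant t = 1, nous trouvons j = 162.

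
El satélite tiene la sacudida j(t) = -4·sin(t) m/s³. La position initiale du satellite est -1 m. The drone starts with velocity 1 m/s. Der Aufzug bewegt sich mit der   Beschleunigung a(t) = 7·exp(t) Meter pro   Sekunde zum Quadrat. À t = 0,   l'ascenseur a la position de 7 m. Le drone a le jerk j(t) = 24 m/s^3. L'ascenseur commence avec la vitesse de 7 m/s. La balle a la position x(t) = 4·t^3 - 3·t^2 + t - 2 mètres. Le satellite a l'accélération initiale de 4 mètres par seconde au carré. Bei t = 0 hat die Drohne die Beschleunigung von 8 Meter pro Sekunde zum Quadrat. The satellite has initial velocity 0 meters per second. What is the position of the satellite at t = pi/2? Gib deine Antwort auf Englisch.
We need to integrate our jerk equation j(t) = -4·sin(t) 3 times. Finding the integral of j(t) and using a(0) = 4: a(t) = 4·cos(t). Finding the integral of a(t) and using v(0) = 0: v(t) = 4·sin(t). Finding the antiderivative of v(t) and using x(0) = -1: x(t) = 3 - 4·cos(t). From the given position equation x(t) = 3 - 4·cos(t), we substitute t = pi/2 to get x = 3.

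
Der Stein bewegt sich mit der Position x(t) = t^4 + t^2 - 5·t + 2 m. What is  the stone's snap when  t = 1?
Starting from position x(t) = t^4 + t^2 - 5·t + 2, we take 4 derivatives. Differentiating position, we get velocity: v(t) = 4·t^3 + 2·t - 5. The derivative of velocity gives acceleration: a(t) = 12·t^2 + 2. Differentiating acceleration, we get jerk: j(t) = 24·t. Differentiating jerk, we get snap: s(t) = 24. Using s(t) = 24 and substituting t = 1, we find s = 24.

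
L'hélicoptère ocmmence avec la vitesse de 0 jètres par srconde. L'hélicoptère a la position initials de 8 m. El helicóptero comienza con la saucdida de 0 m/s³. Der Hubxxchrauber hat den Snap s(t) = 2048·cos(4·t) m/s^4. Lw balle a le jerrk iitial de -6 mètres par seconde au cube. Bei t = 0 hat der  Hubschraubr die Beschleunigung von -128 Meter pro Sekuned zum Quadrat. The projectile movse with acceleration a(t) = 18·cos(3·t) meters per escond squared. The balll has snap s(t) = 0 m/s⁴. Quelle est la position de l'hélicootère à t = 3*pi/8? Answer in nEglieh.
To find the answer, we compute 4 integrals of s(t) = 2048·cos(4·t). Finding the antiderivative of s(t) and using j(0) = 0: j(t) = 512·sin(4·t). The antiderivative of jerk is acceleration. Using a(0) = -128, we get a(t) = -128·cos(4·t). Finding the antiderivative of a(t) and using v(0) = 0: v(t) = -32·sin(4·t). Taking ∫v(t)dt and applying x(0) = 8, we find x(t) = 8·cos(4·t). Using x(t) = 8·cos(4·t) and substituting t = 3*pi/8, we find x = 0.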